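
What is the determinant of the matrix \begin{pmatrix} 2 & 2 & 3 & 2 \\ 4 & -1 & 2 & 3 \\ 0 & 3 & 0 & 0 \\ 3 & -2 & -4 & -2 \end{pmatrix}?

-69

Expand along row 3 (it has 3 zeros):
  − (3) · M_32   where M_32 = det([2 3 2; 4 2 3; 3 -4 -2]) = 23
det = (-1)·(3)·(23) = -69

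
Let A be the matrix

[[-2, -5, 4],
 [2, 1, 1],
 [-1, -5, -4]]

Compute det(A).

The determinant is -73.

Expand along row 1:
  + (-2) · |1 1; -5 -4| = (-2)·(-4 − (-5)) = -2
  − (-5) · |2 1; -1 -4| = −(-5)·(-8 − (-1)) = -35
  + 4 · |2 1; -1 -5| = 4·(-10 − (-1)) = -36
Sum: (-2) + (-35) + (-36) = -73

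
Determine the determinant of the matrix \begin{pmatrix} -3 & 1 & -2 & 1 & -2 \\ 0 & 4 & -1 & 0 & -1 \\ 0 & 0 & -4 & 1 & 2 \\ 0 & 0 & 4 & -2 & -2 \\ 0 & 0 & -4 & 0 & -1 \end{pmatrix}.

The matrix is block upper-triangular with a 2×2 block and a 3×3 block on the diagonal, so its determinant equals the product of the determinants of the diagonal blocks.
det of the 2×2 block = -12
det of the 3×3 block = -12
det = (-12)·(-12) = 144

144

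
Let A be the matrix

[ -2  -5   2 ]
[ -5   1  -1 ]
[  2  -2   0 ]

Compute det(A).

30

Expand along row 3:
  + 2 · |-5 2; 1 -1| = 2·(5 − 2) = 6
  − (-2) · |-2 2; -5 -1| = −(-2)·(2 − (-10)) = 24
Sum: (6) + (24) = 30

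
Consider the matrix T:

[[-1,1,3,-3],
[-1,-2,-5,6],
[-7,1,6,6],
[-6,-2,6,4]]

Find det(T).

Expand along row 1:
  + (-1) · M_11   where M_11 = det([-2 -5 6; 1 6 6; -2 6 4]) = 212
  − (1) · M_12   where M_12 = det([-1 -5 6; -7 6 6; -6 6 4]) = 16
  + (3) · M_13   where M_13 = det([-1 -2 6; -7 1 6; -6 -2 4]) = 120
  − (-3) · M_14   where M_14 = det([-1 -2 -5; -7 1 6; -6 -2 6]) = -130
det = (+1)·(-1)·(212) + (-1)·(1)·(16) + (+1)·(3)·(120) + (-1)·(-3)·(-130) = -258

-258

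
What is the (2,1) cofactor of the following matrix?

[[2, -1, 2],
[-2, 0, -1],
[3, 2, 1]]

The cofactor is 5.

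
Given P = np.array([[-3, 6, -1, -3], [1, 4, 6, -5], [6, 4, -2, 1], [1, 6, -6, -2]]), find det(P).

Expand along row 1:
  + (-3) · M_11   where M_11 = det([4 6 -5; 4 -2 1; 6 -6 -2]) = 184
  − (6) · M_12   where M_12 = det([1 6 -5; 6 -2 1; 1 -6 -2]) = 258
  + (-1) · M_13   where M_13 = det([1 4 -5; 6 4 1; 1 6 -2]) = -122
  − (-3) · M_14   where M_14 = det([1 4 6; 6 4 -2; 1 6 -6]) = 316
det = (+1)·(-3)·(184) + (-1)·(6)·(258) + (+1)·(-1)·(-122) + (-1)·(-3)·(316) = -1030

-1030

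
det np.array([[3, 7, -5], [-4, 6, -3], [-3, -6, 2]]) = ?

Expand along column 1:
  + 3 · |6 -3; -6 2| = 3·(12 − 18) = -18
  − (-4) · |7 -5; -6 2| = −(-4)·(14 − 30) = -64
  + (-3) · |7 -5; 6 -3| = (-3)·(-21 − (-30)) = -27
Sum: (-18) + (-64) + (-27) = -109

-109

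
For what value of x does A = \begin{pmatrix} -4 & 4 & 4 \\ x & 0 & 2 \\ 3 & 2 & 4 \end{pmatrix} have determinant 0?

x = 5

Expanding along the column containing x, det(A) is linear in x: det(A) = (-8)·x + (40).
Set (-8)·x + (40) = 0  ⇒  (-8)·x = -40  ⇒  x = 5.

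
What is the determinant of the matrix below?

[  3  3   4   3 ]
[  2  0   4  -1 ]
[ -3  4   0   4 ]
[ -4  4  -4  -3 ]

Expand along row 2 (it has 1 zero):
  − (2) · M_21   where M_21 = det([3 4 3; 4 0 4; 4 -4 -3]) = 112
  − (4) · M_23   where M_23 = det([3 3 3; -3 4 4; -4 4 -3]) = -147
  + (-1) · M_24   where M_24 = det([3 3 4; -3 4 0; -4 4 -4]) = -68
det = (-1)·(2)·(112) + (-1)·(4)·(-147) + (+1)·(-1)·(-68) = 432

432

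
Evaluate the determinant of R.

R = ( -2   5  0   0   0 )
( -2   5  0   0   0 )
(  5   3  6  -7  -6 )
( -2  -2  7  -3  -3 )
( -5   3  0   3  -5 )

R is block lower-triangular with a 2×2 block and a 3×3 block on the diagonal, so its determinant equals the product of the determinants of the diagonal blocks.
det of the 2×2 block = 0
det of the 3×3 block = -227
det = (0)·(-227) = 0

|R| = 0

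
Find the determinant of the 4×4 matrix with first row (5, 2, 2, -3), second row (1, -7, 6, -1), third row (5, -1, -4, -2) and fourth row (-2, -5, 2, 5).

Expand along row 1:
  + (5) · M_11   where M_11 = det([-7 6 -1; -1 -4 -2; -5 2 5]) = 224
  − (2) · M_12   where M_12 = det([1 6 -1; 5 -4 -2; -2 2 5]) = -144
  + (2) · M_13   where M_13 = det([1 -7 -1; 5 -1 -2; -2 -5 5]) = 159
  − (-3) · M_14   where M_14 = det([1 -7 6; 5 -1 -4; -2 -5 2]) = -170
det = (+1)·(5)·(224) + (-1)·(2)·(-144) + (+1)·(2)·(159) + (-1)·(-3)·(-170) = 1216

The determinant is 1216.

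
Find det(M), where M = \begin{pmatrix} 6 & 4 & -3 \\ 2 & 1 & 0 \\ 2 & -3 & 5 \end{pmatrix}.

Expand along row 2:
  − 2 · |4 -3; -3 5| = −2·(20 − 9) = -22
  + 1 · |6 -3; 2 5| = 1·(30 − (-6)) = 36
Sum: (-22) + (36) = 14

14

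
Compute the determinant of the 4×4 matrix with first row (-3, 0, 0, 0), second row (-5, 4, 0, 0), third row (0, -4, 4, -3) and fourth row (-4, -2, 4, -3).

The determinant is 0.

The matrix is block lower-triangular with a 2×2 block and a 2×2 block on the diagonal, so its determinant equals the product of the determinants of the diagonal blocks.
det of the 2×2 block = -12
det of the 2×2 block = 0
det = (-12)·(0) = 0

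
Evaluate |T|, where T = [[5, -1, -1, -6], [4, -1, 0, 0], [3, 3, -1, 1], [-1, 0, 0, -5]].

63

Expand along row 2 (it has 2 zeros):
  − (4) · M_21   where M_21 = det([-1 -1 -6; 3 -1 1; 0 0 -5]) = -20
  + (-1) · M_22   where M_22 = det([5 -1 -6; 3 -1 1; -1 0 -5]) = 17
det = (-1)·(4)·(-20) + (+1)·(-1)·(17) = 63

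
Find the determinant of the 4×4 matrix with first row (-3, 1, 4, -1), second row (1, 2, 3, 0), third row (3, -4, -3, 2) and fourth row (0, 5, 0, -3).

Expand along row 4 (it has 2 zeros):
  + (5) · M_42   where M_42 = det([-3 4 -1; 1 3 0; 3 -3 2]) = -14
  + (-3) · M_44   where M_44 = det([-3 1 4; 1 2 3; 3 -4 -3]) = -46
det = (+1)·(5)·(-14) + (+1)·(-3)·(-46) = 68

68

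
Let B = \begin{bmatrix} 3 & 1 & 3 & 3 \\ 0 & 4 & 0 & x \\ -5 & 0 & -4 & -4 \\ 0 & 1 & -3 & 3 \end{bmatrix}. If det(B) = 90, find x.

Expanding along the column containing x, det(B) is linear in x: det(B) = (-18)·x + (72).
Set (-18)·x + (72) = 90  ⇒  (-18)·x = 18  ⇒  x = -1.

-1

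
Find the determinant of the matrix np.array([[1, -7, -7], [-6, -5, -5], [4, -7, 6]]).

Expand along row 1:
  + 1 · |-5 -5; -7 6| = 1·(-30 − 35) = -65
  − (-7) · |-6 -5; 4 6| = −(-7)·(-36 − (-20)) = -112
  + (-7) · |-6 -5; 4 -7| = (-7)·(42 − (-20)) = -434
Sum: (-65) + (-112) + (-434) = -611

The determinant is -611.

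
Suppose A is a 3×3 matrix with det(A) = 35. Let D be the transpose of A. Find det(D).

det(D) = 35

det(Aᵀ) = det(A).
det(D) = (1)·(35) = 35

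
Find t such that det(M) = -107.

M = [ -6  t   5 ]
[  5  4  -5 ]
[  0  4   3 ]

1

Expanding along the row containing t, det(M) is linear in t: det(M) = (-15)·t + (-92).
Set (-15)·t + (-92) = -107  ⇒  (-15)·t = -15  ⇒  t = 1.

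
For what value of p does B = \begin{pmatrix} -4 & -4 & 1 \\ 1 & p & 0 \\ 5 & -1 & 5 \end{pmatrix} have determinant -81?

Expanding along the column containing p, det(B) is linear in p: det(B) = (-25)·p + (19).
Set (-25)·p + (19) = -81  ⇒  (-25)·p = -100  ⇒  p = 4.

4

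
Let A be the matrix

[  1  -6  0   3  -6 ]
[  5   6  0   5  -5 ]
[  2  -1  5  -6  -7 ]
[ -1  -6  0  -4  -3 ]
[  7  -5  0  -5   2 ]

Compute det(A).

det(A) = -16165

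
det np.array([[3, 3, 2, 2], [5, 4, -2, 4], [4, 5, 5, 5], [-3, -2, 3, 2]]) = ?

39

Expand along row 1:
  + (3) · M_11   where M_11 = det([4 -2 4; 5 5 5; -2 3 2]) = 120
  − (3) · M_12   where M_12 = det([5 -2 4; 4 5 5; -3 3 2]) = 129
  + (2) · M_13   where M_13 = det([5 4 4; 4 5 5; -3 -2 2]) = 36
  − (2) · M_14   where M_14 = det([5 4 -2; 4 5 5; -3 -2 3]) = 3
det = (+1)·(3)·(120) + (-1)·(3)·(129) + (+1)·(2)·(36) + (-1)·(2)·(3) = 39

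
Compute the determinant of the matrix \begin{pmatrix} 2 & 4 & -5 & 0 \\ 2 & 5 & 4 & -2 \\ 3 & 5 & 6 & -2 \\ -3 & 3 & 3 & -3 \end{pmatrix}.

-9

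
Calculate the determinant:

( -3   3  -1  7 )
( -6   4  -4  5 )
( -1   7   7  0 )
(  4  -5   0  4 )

Expand along row 3 (it has 1 zero):
  + (-1) · M_31   where M_31 = det([3 -1 7; 4 -4 5; -5 0 4]) = -147
  − (7) · M_32   where M_32 = det([-3 -1 7; -6 -4 5; 4 0 4]) = 116
  + (7) · M_33   where M_33 = det([-3 3 7; -6 4 5; 4 -5 4]) = 107
det = (+1)·(-1)·(-147) + (-1)·(7)·(116) + (+1)·(7)·(107) = 84

84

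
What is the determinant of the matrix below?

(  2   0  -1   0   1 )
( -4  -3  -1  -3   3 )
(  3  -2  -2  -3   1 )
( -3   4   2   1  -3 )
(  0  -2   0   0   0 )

Expand along row 5 (it has 4 zeros):
  − (-2) · M_52   where M_52 = det([2 -1 0 1; -4 -1 -3 3; 3 -2 -3 1; -3 2 1 -3]) = -14
det = (-1)·(-2)·(-14) = -28

-28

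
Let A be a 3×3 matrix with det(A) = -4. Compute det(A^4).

256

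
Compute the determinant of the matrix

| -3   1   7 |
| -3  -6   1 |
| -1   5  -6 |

-259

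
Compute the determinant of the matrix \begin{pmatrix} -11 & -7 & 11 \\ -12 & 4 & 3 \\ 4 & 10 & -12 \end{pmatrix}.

Expand along row 1:
  + (-11) · |4 3; 10 -12| = (-11)·(-48 − 30) = 858
  − (-7) · |-12 3; 4 -12| = −(-7)·(144 − 12) = 924
  + 11 · |-12 4; 4 10| = 11·(-120 − 16) = -1496
Sum: (858) + (924) + (-1496) = 286

286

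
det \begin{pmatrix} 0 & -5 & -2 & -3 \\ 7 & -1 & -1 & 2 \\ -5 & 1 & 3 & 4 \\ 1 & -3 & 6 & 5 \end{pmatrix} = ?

The determinant is -852.

Expand along row 1 (it has 1 zero):
  − (-5) · M_12   where M_12 = det([7 -1 2; -5 3 4; 1 6 5]) = -158
  + (-2) · M_13   where M_13 = det([7 -1 2; -5 1 4; 1 -3 5]) = 118
  − (-3) · M_14   where M_14 = det([7 -1 -1; -5 1 3; 1 -3 6]) = 58
det = (-1)·(-5)·(-158) + (+1)·(-2)·(118) + (-1)·(-3)·(58) = -852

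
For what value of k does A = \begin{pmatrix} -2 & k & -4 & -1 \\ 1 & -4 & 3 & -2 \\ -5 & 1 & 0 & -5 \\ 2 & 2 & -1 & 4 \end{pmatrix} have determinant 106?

-5

Expanding along the row containing k, det(A) is linear in k: det(A) = (-15)·k + (31).
Set (-15)·k + (31) = 106  ⇒  (-15)·k = 75  ⇒  k = -5.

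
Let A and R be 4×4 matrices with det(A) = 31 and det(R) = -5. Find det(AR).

|AR| = -155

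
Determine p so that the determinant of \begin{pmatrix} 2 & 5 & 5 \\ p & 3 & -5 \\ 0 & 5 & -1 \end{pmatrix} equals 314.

Expanding along the column containing p, det(M) is linear in p: det(M) = (30)·p + (44).
Set (30)·p + (44) = 314  ⇒  (30)·p = 270  ⇒  p = 9.

9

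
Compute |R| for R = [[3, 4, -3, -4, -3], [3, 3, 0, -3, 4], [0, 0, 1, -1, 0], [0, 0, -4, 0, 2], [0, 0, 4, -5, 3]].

30

R is block upper-triangular with a 2×2 block and a 3×3 block on the diagonal, so its determinant equals the product of the determinants of the diagonal blocks.
det of the 2×2 block = -3
det of the 3×3 block = -10
det = (-3)·(-10) = 30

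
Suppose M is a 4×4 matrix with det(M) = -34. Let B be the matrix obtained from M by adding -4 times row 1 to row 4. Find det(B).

Adding a multiple of one row to another leaves the determinant unchanged.
det(B) = (1)·(-34) = -34

-34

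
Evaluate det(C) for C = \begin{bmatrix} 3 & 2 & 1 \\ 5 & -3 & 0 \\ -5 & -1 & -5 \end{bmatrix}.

Expand along column 3:
  + 1 · |5 -3; -5 -1| = 1·(-5 − 15) = -20
  + (-5) · |3 2; 5 -3| = (-5)·(-9 − 10) = 95
Sum: (-20) + (95) = 75

75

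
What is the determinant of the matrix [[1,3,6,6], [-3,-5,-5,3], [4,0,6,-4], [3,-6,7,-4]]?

-518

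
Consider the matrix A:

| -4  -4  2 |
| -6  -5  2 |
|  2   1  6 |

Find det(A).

The determinant is -24.

Expand along column 1:
  + (-4) · |-5 2; 1 6| = (-4)·(-30 − 2) = 128
  − (-6) · |-4 2; 1 6| = −(-6)·(-24 − 2) = -156
  + 2 · |-4 2; -5 2| = 2·(-8 − (-10)) = 4
Sum: (128) + (-156) + (4) = -24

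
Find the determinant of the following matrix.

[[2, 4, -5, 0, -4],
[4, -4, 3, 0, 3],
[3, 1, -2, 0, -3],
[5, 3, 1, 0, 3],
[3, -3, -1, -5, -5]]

Expand along column 4 (it has 4 zeros):
  − (-5) · M_54   where M_54 = det([2 4 -5 -4; 4 -4 3 3; 3 1 -2 -3; 5 3 1 3]) = -238
det = (-1)·(-5)·(-238) = -1190

-1190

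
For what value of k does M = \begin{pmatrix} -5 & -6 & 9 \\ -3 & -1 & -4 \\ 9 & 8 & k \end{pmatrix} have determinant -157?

Expanding along the column containing k, det(M) is linear in k: det(M) = (-13)·k + (-79).
Set (-13)·k + (-79) = -157  ⇒  (-13)·k = -78  ⇒  k = 6.

6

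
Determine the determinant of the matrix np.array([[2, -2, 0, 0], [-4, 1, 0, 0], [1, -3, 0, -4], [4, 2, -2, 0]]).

The matrix is block lower-triangular with a 2×2 block and a 2×2 block on the diagonal, so its determinant equals the product of the determinants of the diagonal blocks.
det of the 2×2 block = -6
det of the 2×2 block = -8
det = (-6)·(-8) = 48

48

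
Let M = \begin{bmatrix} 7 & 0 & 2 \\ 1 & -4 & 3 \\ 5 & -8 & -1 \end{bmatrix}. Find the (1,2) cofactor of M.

16

Delete row 1 and column 2; the remaining 2×2 submatrix is [1 3; 5 -1].
Its determinant is 1·(-1) − 3·5 = -16.
The cofactor carries sign (−1)^(1+2) = −1, so C_{1,2} = −(-16) = 16.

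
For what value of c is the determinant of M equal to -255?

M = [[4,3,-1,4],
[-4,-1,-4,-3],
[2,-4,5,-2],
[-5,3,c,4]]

Expanding along the column containing c, det(M) is linear in c: det(M) = (10)·c + (-215).
Set (10)·c + (-215) = -255  ⇒  (10)·c = -40  ⇒  c = -4.

-4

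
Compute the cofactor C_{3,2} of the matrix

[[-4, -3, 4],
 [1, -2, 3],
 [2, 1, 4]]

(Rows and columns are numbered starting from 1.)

16

Delete row 3 and column 2; the remaining 2×2 submatrix is [-4 4; 1 3].
Its determinant is (-4)·3 − 4·1 = -16.
The cofactor carries sign (−1)^(3+2) = −1, so C_{3,2} = −(-16) = 16.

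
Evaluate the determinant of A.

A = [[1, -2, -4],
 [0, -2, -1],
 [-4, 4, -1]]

Expand along row 2:
  + (-2) · |1 -4; -4 -1| = (-2)·(-1 − 16) = 34
  − (-1) · |1 -2; -4 4| = −(-1)·(4 − 8) = -4
Sum: (34) + (-4) = 30

30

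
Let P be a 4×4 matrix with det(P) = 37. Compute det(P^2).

1369

det(P^2) = (det P)^2 = (37)^2 = 1369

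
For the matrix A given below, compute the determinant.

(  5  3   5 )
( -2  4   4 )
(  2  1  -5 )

det(A) = -176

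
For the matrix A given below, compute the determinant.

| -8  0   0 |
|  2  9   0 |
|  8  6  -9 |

The determinant is 648.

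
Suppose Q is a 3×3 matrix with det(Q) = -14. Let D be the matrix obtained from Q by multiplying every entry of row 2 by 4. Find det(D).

Scaling one row by 4 multiplies the determinant by 4.
det(D) = (4)·(-14) = -56

det(D) = -56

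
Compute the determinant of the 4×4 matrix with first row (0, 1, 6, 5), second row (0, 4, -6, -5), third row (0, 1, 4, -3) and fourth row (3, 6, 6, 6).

The determinant is -570.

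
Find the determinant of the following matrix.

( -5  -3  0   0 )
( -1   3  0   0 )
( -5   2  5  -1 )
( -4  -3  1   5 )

-468

The matrix is block lower-triangular with a 2×2 block and a 2×2 block on the diagonal, so its determinant equals the product of the determinants of the diagonal blocks.
det of the 2×2 block = -18
det of the 2×2 block = 26
det = (-18)·(26) = -468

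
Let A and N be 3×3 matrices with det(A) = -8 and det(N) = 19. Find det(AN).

det(AN) = -152

det(AN) = det(A)·det(N) = (-8)·(19) = -152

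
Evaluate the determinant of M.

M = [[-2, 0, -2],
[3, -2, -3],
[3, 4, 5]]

Expand along row 1:
  + (-2) · |-2 -3; 4 5| = (-2)·(-10 − (-12)) = -4
  + (-2) · |3 -2; 3 4| = (-2)·(12 − (-6)) = -36
Sum: (-4) + (-36) = -40

The determinant is -40.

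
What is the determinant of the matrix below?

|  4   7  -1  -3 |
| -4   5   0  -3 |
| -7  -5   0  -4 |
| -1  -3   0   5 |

-295

Expand along column 3 (it has 3 zeros):
  + (-1) · M_13   where M_13 = det([-4 5 -3; -7 -5 -4; -1 -3 5]) = 295
det = (+1)·(-1)·(295) = -295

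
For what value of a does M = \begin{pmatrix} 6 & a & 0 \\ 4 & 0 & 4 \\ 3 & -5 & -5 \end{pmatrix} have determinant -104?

-7

Expanding along the row containing a, det(M) is linear in a: det(M) = (32)·a + (120).
Set (32)·a + (120) = -104  ⇒  (32)·a = -224  ⇒  a = -7.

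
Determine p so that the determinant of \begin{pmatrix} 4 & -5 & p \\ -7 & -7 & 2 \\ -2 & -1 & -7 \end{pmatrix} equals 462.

Expanding along the row containing p, det(A) is linear in p: det(A) = (-7)·p + (469).
Set (-7)·p + (469) = 462  ⇒  (-7)·p = -7  ⇒  p = 1.

1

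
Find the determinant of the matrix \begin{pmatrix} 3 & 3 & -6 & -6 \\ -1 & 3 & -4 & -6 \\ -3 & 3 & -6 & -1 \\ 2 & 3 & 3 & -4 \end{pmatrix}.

-582

Expand along row 1:
  + (3) · M_11   where M_11 = det([3 -4 -6; 3 -6 -1; 3 3 -4]) = -117
  − (3) · M_12   where M_12 = det([-1 -4 -6; -3 -6 -1; 2 3 -4]) = 11
  + (-6) · M_13   where M_13 = det([-1 3 -6; -3 3 -1; 2 3 -4]) = 57
  − (-6) · M_14   where M_14 = det([-1 3 -4; -3 3 -6; 2 3 3]) = 24
det = (+1)·(3)·(-117) + (-1)·(3)·(11) + (+1)·(-6)·(57) + (-1)·(-6)·(24) = -582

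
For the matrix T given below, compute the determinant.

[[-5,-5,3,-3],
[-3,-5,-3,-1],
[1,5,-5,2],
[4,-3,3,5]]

|T| = -638

Expand along row 1:
  + (-5) · M_11   where M_11 = det([-5 -3 -1; 5 -5 2; -3 3 5]) = 248
  − (-5) · M_12   where M_12 = det([-3 -3 -1; 1 -5 2; 4 3 5]) = 61
  + (3) · M_13   where M_13 = det([-3 -5 -1; 1 5 2; 4 -3 5]) = -85
  − (-3) · M_14   where M_14 = det([-3 -5 -3; 1 5 -5; 4 -3 3]) = 184
det = (+1)·(-5)·(248) + (-1)·(-5)·(61) + (+1)·(3)·(-85) + (-1)·(-3)·(184) = -638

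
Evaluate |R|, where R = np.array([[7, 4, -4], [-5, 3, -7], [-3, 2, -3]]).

Expand along row 1:
  + 7 · |3 -7; 2 -3| = 7·(-9 − (-14)) = 35
  − 4 · |-5 -7; -3 -3| = −4·(15 − 21) = 24
  + (-4) · |-5 3; -3 2| = (-4)·(-10 − (-9)) = 4
Sum: (35) + (24) + (4) = 63

The determinant is 63.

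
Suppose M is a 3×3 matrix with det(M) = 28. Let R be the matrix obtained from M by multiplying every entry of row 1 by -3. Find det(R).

Scaling one row by -3 multiplies the determinant by -3.
det(R) = (-3)·(28) = -84

-84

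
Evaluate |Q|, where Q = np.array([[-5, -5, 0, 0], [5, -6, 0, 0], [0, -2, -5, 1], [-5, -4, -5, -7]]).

The determinant is 2200.

Q is block lower-triangular with a 2×2 block and a 2×2 block on the diagonal, so its determinant equals the product of the determinants of the diagonal blocks.
det of the 2×2 block = 55
det of the 2×2 block = 40
det = (55)·(40) = 2200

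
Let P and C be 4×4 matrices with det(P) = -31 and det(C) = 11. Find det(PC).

det(PC) = det(P)·det(C) = (-31)·(11) = -341

-341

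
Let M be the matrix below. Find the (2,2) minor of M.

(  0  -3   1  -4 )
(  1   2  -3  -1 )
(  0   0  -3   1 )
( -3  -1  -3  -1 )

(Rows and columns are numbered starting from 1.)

33

Delete row 2 and column 2; the remaining 3×3 submatrix is [0 1 -4; 0 -3 1; -3 -3 -1].
Its determinant is 33.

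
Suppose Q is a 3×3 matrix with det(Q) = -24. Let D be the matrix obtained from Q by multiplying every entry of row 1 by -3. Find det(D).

The determinant is 72.

Scaling one row by -3 multiplies the determinant by -3.
det(D) = (-3)·(-24) = 72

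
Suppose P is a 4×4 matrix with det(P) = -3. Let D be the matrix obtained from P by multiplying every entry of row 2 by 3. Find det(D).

-9

Scaling one row by 3 multiplies the determinant by 3.
det(D) = (3)·(-3) = -9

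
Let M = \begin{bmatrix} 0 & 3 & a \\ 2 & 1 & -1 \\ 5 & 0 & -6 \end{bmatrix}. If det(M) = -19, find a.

Expanding along the column containing a, det(M) is linear in a: det(M) = (-5)·a + (21).
Set (-5)·a + (21) = -19  ⇒  (-5)·a = -40  ⇒  a = 8.

8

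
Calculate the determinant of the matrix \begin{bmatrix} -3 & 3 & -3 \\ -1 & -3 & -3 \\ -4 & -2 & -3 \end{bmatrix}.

The determinant is 48.

Expand along column 1:
  + (-3) · |-3 -3; -2 -3| = (-3)·(9 − 6) = -9
  − (-1) · |3 -3; -2 -3| = −(-1)·(-9 − 6) = -15
  + (-4) · |3 -3; -3 -3| = (-4)·(-9 − 9) = 72
Sum: (-9) + (-15) + (72) = 48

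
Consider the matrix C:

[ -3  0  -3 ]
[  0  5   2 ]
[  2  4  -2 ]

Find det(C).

Expand along row 1:
  + (-3) · |5 2; 4 -2| = (-3)·(-10 − 8) = 54
  + (-3) · |0 5; 2 4| = (-3)·(0 − 10) = 30
Sum: (54) + (30) = 84

84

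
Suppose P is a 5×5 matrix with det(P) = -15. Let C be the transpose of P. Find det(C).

|C| = -15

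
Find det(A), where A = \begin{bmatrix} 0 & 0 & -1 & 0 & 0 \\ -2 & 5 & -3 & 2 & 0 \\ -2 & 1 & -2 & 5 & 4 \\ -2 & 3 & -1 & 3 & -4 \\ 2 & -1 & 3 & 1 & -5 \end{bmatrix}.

|A| = -292

Expand along row 1 (it has 4 zeros):
  + (-1) · M_13   where M_13 = det([-2 5 2 0; -2 1 5 4; -2 3 3 -4; 2 -1 1 -5]) = 292
det = (+1)·(-1)·(292) = -292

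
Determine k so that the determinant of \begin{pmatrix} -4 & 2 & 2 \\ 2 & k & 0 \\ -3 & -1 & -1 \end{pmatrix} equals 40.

Expanding along the column containing k, det(M) is linear in k: det(M) = (10)·k + (0).
Set (10)·k + (0) = 40  ⇒  (10)·k = 40  ⇒  k = 4.

k = 4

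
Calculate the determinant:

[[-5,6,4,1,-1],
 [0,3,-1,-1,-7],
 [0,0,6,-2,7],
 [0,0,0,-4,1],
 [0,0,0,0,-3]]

The matrix is upper triangular, so the determinant is the product of the diagonal entries:
det = (-5) · (3) · (6) · (-4) · (-3) = -1080

The determinant is -1080.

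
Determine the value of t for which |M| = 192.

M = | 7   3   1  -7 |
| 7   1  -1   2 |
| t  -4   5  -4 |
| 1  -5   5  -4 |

Expanding along the row containing t, det(M) is linear in t: det(M) = (-24)·t + (288).
Set (-24)·t + (288) = 192  ⇒  (-24)·t = -96  ⇒  t = 4.

t = 4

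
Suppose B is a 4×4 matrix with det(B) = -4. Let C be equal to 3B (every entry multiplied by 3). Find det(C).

-324

For a 4×4 matrix, det(3B) = 3^4·det(B) = 81·det(B).
det(C) = (81)·(-4) = -324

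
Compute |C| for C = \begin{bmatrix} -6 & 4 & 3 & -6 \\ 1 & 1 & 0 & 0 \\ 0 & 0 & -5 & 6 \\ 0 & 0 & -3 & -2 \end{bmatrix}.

C is block upper-triangular with a 2×2 block and a 2×2 block on the diagonal, so its determinant equals the product of the determinants of the diagonal blocks.
det of the 2×2 block = -10
det of the 2×2 block = 28
det = (-10)·(28) = -280

det(C) = -280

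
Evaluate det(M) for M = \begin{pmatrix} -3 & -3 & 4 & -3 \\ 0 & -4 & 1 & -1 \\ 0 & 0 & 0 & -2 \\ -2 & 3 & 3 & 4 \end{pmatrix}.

The determinant is 38.

Expand along row 3 (it has 3 zeros):
  − (-2) · M_34   where M_34 = det([-3 -3 4; 0 -4 1; -2 3 3]) = 19
det = (-1)·(-2)·(19) = 38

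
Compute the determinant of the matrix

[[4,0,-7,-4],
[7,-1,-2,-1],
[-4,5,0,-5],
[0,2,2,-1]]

The determinant is -57.

Expand along row 1 (it has 1 zero):
  + (4) · M_11   where M_11 = det([-1 -2 -1; 5 0 -5; 2 2 -1]) = -10
  + (-7) · M_13   where M_13 = det([7 -1 -1; -4 5 -5; 0 2 -1]) = 47
  − (-4) · M_14   where M_14 = det([7 -1 -2; -4 5 0; 0 2 2]) = 78
det = (+1)·(4)·(-10) + (+1)·(-7)·(47) + (-1)·(-4)·(78) = -57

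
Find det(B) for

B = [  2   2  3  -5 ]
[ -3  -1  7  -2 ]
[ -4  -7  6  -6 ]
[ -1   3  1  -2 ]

Expand along row 1:
  + (2) · M_11   where M_11 = det([-1 7 -2; -7 6 -6; 3 1 -2]) = -168
  − (2) · M_12   where M_12 = det([-3 7 -2; -4 6 -6; -1 1 -2]) = 0
  + (3) · M_13   where M_13 = det([-3 -1 -2; -4 -7 -6; -1 3 -2]) = -56
  − (-5) · M_14   where M_14 = det([-3 -1 7; -4 -7 6; -1 3 1]) = -56
det = (+1)·(2)·(-168) + (-1)·(2)·(0) + (+1)·(3)·(-56) + (-1)·(-5)·(-56) = -784

The determinant is -784.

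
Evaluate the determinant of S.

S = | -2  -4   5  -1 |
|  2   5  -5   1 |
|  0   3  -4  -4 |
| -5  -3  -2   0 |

|S| = 136

Expand along row 3 (it has 1 zero):
  − (3) · M_32   where M_32 = det([-2 5 -1; 2 -5 1; -5 -2 0]) = 0
  + (-4) · M_33   where M_33 = det([-2 -4 -1; 2 5 1; -5 -3 0]) = -5
  − (-4) · M_34   where M_34 = det([-2 -4 5; 2 5 -5; -5 -3 -2]) = 29
det = (-1)·(3)·(0) + (+1)·(-4)·(-5) + (-1)·(-4)·(29) = 136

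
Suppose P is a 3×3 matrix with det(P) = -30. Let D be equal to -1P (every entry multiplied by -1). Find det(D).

For a 3×3 matrix, det(-1P) = (-1)^3·det(P) = -1·det(P).
det(D) = (-1)·(-30) = 30

30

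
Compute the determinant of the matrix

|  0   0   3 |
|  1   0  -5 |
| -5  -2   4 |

The determinant is -6.

Expand along column 2:
  − (-2) · |0 3; 1 -5| = −(-2)·(0 − 3) = -6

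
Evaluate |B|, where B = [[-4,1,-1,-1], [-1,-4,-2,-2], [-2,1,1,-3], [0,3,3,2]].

Expand along row 4 (it has 1 zero):
  + (3) · M_42   where M_42 = det([-4 -1 -1; -1 -2 -2; -2 1 -3]) = -28
  − (3) · M_43   where M_43 = det([-4 1 -1; -1 -4 -2; -2 1 -3]) = -46
  + (2) · M_44   where M_44 = det([-4 1 -1; -1 -4 -2; -2 1 1]) = 22
det = (+1)·(3)·(-28) + (-1)·(3)·(-46) + (+1)·(2)·(22) = 98

det(B) = 98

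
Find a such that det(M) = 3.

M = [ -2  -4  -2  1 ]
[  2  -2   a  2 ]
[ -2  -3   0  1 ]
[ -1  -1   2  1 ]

Expanding along the row containing a, det(M) is linear in a: det(M) = (1)·a + (4).
Set (1)·a + (4) = 3  ⇒  (1)·a = -1  ⇒  a = -1.

a = -1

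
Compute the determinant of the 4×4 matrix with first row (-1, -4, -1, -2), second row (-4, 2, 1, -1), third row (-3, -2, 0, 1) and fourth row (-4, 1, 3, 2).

Expand along row 3 (it has 1 zero):
  + (-3) · M_31   where M_31 = det([-4 -1 -2; 2 1 -1; 1 3 2]) = -25
  − (-2) · M_32   where M_32 = det([-1 -1 -2; -4 1 -1; -4 3 2]) = -1
  − (1) · M_34   where M_34 = det([-1 -4 -1; -4 2 1; -4 1 3]) = -41
det = (+1)·(-3)·(-25) + (-1)·(-2)·(-1) + (-1)·(1)·(-41) = 114

114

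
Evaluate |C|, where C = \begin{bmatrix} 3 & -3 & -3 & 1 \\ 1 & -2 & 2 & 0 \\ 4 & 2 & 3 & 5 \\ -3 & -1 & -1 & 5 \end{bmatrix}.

Expand along row 2 (it has 1 zero):
  − (1) · M_21   where M_21 = det([-3 -3 1; 2 3 5; -1 -1 5]) = -14
  + (-2) · M_22   where M_22 = det([3 -3 1; 4 3 5; -3 -1 5]) = 170
  − (2) · M_23   where M_23 = det([3 -3 1; 4 2 5; -3 -1 5]) = 152
det = (-1)·(1)·(-14) + (+1)·(-2)·(170) + (-1)·(2)·(152) = -630

|C| = -630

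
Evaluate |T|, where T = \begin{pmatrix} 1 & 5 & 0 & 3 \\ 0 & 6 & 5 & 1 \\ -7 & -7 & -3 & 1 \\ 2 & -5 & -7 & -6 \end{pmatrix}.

The determinant is 929.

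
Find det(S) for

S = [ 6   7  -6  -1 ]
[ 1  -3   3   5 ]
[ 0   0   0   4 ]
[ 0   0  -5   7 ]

-500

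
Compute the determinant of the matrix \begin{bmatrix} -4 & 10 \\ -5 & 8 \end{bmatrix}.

The determinant is 18.

det = (-4)·8 − 10·(-5) = -32 − (-50) = 18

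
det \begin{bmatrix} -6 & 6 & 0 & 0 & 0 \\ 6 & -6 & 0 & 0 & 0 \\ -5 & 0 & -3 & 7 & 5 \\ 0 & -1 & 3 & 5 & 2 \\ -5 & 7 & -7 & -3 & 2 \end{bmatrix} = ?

The matrix is block lower-triangular with a 2×2 block and a 3×3 block on the diagonal, so its determinant equals the product of the determinants of the diagonal blocks.
det of the 2×2 block = 0
det of the 3×3 block = -58
det = (0)·(-58) = 0

The determinant is 0.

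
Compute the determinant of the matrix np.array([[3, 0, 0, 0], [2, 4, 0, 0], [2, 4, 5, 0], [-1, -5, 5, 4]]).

The matrix is lower triangular, so the determinant is the product of the diagonal entries:
det = (3) · (4) · (5) · (4) = 240

240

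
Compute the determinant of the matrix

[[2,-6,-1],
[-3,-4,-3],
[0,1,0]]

Expand along row 3:
  − 1 · |2 -1; -3 -3| = −1·(-6 − 3) = 9

9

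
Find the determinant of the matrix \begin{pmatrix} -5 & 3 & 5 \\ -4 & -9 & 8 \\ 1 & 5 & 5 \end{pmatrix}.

The determinant is 454.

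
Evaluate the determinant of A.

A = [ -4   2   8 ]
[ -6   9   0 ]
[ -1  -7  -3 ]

|A| = 480

Expand along column 3:
  + 8 · |-6 9; -1 -7| = 8·(42 − (-9)) = 408
  + (-3) · |-4 2; -6 9| = (-3)·(-36 − (-12)) = 72
Sum: (408) + (72) = 480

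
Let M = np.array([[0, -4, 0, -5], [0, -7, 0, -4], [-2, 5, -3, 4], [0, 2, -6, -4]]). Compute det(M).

Expand along column 1 (it has 3 zeros):
  + (-2) · M_31   where M_31 = det([-4 0 -5; -7 0 -4; 2 -6 -4]) = -114
det = (+1)·(-2)·(-114) = 228

228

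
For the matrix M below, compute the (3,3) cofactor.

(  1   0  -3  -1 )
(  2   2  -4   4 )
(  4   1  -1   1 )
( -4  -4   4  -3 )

10

Delete row 3 and column 3; the remaining 3×3 submatrix is [1 0 -1; 2 2 4; -4 -4 -3].
Its determinant is 10.
The cofactor carries sign (−1)^(3+3) = +1, so C_{3,3} = +(10) = 10.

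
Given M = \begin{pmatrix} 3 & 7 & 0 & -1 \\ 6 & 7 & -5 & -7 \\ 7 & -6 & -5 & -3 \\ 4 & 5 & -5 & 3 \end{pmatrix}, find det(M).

|M| = -2320

Expand along row 1 (it has 1 zero):
  + (3) · M_11   where M_11 = det([7 -5 -7; -6 -5 -3; 5 -5 3]) = -610
  − (7) · M_12   where M_12 = det([6 -5 -7; 7 -5 -3; 4 -5 3]) = 90
  − (-1) · M_14   where M_14 = det([6 7 -5; 7 -6 -5; 4 5 -5]) = 140
det = (+1)·(3)·(-610) + (-1)·(7)·(90) + (-1)·(-1)·(140) = -2320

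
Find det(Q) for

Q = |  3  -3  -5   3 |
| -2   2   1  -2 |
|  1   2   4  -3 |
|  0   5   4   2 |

182

Expand along row 4 (it has 1 zero):
  + (5) · M_42   where M_42 = det([3 -5 3; -2 1 -2; 1 4 -3]) = 28
  − (4) · M_43   where M_43 = det([3 -3 3; -2 2 -2; 1 2 -3]) = 0
  + (2) · M_44   where M_44 = det([3 -3 -5; -2 2 1; 1 2 4]) = 21
det = (+1)·(5)·(28) + (-1)·(4)·(0) + (+1)·(2)·(21) = 182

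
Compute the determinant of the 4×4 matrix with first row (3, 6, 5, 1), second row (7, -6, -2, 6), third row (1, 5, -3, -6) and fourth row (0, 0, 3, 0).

Expand along row 4 (it has 3 zeros):
  − (3) · M_43   where M_43 = det([3 6 1; 7 -6 6; 1 5 -6]) = 347
det = (-1)·(3)·(347) = -1041

-1041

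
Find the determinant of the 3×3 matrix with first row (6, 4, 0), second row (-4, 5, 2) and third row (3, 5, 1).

10

Expand along column 3:
  − 2 · |6 4; 3 5| = −2·(30 − 12) = -36
  + 1 · |6 4; -4 5| = 1·(30 − (-16)) = 46
Sum: (-36) + (46) = 10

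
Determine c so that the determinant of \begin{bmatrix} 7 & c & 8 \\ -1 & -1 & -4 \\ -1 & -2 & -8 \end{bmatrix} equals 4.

Expanding along the row containing c, det(A) is linear in c: det(A) = (-4)·c + (8).
Set (-4)·c + (8) = 4  ⇒  (-4)·c = -4  ⇒  c = 1.

c = 1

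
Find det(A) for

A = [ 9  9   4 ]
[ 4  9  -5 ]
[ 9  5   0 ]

Expand along row 3:
  + 9 · |9 4; 9 -5| = 9·(-45 − 36) = -729
  − 5 · |9 4; 4 -5| = −5·(-45 − 16) = 305
Sum: (-729) + (305) = -424

The determinant is -424.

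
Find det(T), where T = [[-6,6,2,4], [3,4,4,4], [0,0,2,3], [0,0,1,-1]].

|T| = 210

T is block upper-triangular with a 2×2 block and a 2×2 block on the diagonal, so its determinant equals the product of the determinants of the diagonal blocks.
det of the 2×2 block = -42
det of the 2×2 block = -5
det = (-42)·(-5) = 210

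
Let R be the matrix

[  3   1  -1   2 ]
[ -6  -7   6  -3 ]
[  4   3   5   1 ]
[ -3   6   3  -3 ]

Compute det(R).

-198

Expand along row 1:
  + (3) · M_11   where M_11 = det([-7 6 -3; 3 5 1; 6 3 -3]) = 279
  − (1) · M_12   where M_12 = det([-6 6 -3; 4 5 1; -3 3 -3]) = 81
  + (-1) · M_13   where M_13 = det([-6 -7 -3; 4 3 1; -3 6 -3]) = -72
  − (2) · M_14   where M_14 = det([-6 -7 6; 4 3 5; -3 6 3]) = 513
det = (+1)·(3)·(279) + (-1)·(1)·(81) + (+1)·(-1)·(-72) + (-1)·(2)·(513) = -198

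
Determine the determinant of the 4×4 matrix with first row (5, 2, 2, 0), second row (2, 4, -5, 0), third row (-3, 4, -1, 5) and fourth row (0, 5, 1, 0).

-805

Expand along column 4 (it has 3 zeros):
  − (5) · M_34   where M_34 = det([5 2 2; 2 4 -5; 0 5 1]) = 161
det = (-1)·(5)·(161) = -805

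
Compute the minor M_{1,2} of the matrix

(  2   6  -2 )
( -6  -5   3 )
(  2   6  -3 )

12

Delete row 1 and column 2; the remaining 2×2 submatrix is [-6 3; 2 -3].
Its determinant is (-6)·(-3) − 3·2 = 12.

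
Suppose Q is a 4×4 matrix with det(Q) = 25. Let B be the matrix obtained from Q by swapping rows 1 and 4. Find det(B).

The determinant is -25.

Swapping two rows multiplies the determinant by −1.
det(B) = (-1)·(25) = -25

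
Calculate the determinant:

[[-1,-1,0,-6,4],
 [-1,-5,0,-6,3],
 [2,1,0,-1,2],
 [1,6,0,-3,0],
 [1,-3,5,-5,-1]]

1130

Expand along column 3 (it has 4 zeros):
  + (5) · M_53   where M_53 = det([-1 -1 -6 4; -1 -5 -6 3; 2 1 -1 2; 1 6 -3 0]) = 226
det = (+1)·(5)·(226) = 1130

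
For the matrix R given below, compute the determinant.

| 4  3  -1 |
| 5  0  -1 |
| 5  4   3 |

Expand along column 2:
  − 3 · |5 -1; 5 3| = −3·(15 − (-5)) = -60
  − 4 · |4 -1; 5 -1| = −4·(-4 − (-5)) = -4
Sum: (-60) + (-4) = -64

|R| = -64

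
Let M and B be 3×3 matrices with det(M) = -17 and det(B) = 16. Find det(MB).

-272

det(MB) = det(M)·det(B) = (-17)·(16) = -272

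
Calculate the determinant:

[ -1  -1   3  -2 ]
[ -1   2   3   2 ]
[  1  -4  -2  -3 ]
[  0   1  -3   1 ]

Expand along row 4 (it has 1 zero):
  + (1) · M_42   where M_42 = det([-1 3 -2; -1 3 2; 1 -2 -3]) = 4
  − (-3) · M_43   where M_43 = det([-1 -1 -2; -1 2 2; 1 -4 -3]) = -5
  + (1) · M_44   where M_44 = det([-1 -1 3; -1 2 3; 1 -4 -2]) = -3
det = (+1)·(1)·(4) + (-1)·(-3)·(-5) + (+1)·(1)·(-3) = -14

The determinant is -14.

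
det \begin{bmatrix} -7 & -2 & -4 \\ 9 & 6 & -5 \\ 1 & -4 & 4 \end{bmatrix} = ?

222

Expand along row 1:
  + (-7) · |6 -5; -4 4| = (-7)·(24 − 20) = -28
  − (-2) · |9 -5; 1 4| = −(-2)·(36 − (-5)) = 82
  + (-4) · |9 6; 1 -4| = (-4)·(-36 − 6) = 168
Sum: (-28) + (82) + (168) = 222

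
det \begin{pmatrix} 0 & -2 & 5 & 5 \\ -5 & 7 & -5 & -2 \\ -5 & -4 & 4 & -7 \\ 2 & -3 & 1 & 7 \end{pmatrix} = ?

The determinant is 1542.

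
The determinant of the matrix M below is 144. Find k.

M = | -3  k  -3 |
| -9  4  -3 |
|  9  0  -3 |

Expanding along the column containing k, det(M) is linear in k: det(M) = (-54)·k + (144).
Set (-54)·k + (144) = 144  ⇒  (-54)·k = 0  ⇒  k = 0.

k = 0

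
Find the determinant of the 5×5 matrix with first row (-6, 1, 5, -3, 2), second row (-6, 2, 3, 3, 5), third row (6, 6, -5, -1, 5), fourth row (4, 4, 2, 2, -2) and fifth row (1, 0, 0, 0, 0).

Expand along row 5 (it has 4 zeros):
  + (1) · M_51   where M_51 = det([1 5 -3 2; 2 3 3 5; 6 -5 -1 5; 4 2 2 -2]) = -1696
det = (+1)·(1)·(-1696) = -1696

The determinant is -1696.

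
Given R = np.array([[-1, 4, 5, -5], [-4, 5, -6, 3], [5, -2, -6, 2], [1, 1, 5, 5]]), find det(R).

Expand along row 1:
  + (-1) · M_11   where M_11 = det([5 -6 3; -2 -6 2; 1 5 5]) = -284
  − (4) · M_12   where M_12 = det([-4 -6 3; 5 -6 2; 1 5 5]) = 391
  + (5) · M_13   where M_13 = det([-4 5 3; 5 -2 2; 1 1 5]) = -46
  − (-5) · M_14   where M_14 = det([-4 5 -6; 5 -2 -6; 1 1 5]) = -181
det = (+1)·(-1)·(-284) + (-1)·(4)·(391) + (+1)·(5)·(-46) + (-1)·(-5)·(-181) = -2415

The determinant is -2415.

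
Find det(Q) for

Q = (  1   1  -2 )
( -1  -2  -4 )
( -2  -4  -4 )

|Q| = -4

Expand along row 1:
  + 1 · |-2 -4; -4 -4| = 1·(8 − 16) = -8
  − 1 · |-1 -4; -2 -4| = −1·(4 − 8) = 4
  + (-2) · |-1 -2; -2 -4| = (-2)·(4 − 4) = 0
Sum: (-8) + (4) + (0) = -4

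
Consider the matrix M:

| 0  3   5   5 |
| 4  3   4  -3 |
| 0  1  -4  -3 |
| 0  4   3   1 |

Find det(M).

Expand along column 1 (it has 3 zeros):
  − (4) · M_21   where M_21 = det([3 5 5; 1 -4 -3; 4 3 1]) = 45
det = (-1)·(4)·(45) = -180

-180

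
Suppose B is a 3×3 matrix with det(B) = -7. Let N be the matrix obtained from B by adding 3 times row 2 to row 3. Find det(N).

|N| = -7

Adding a multiple of one row to another leaves the determinant unchanged.
det(N) = (1)·(-7) = -7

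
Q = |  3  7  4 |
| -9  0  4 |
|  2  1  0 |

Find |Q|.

|Q| = 8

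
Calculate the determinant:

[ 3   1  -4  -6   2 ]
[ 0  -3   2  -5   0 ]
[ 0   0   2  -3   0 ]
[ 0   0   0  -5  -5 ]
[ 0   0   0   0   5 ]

The matrix is upper triangular, so the determinant is the product of the diagonal entries:
det = (3) · (-3) · (2) · (-5) · (5) = 450

The determinant is 450.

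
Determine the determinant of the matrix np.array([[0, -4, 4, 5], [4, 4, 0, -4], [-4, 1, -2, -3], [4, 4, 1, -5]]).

Expand along row 1 (it has 1 zero):
  − (-4) · M_12   where M_12 = det([4 0 -4; -4 -2 -3; 4 1 -5]) = 36
  + (4) · M_13   where M_13 = det([4 4 -4; -4 1 -3; 4 4 -5]) = -20
  − (5) · M_14   where M_14 = det([4 4 0; -4 1 -2; 4 4 1]) = 20
det = (-1)·(-4)·(36) + (+1)·(4)·(-20) + (-1)·(5)·(20) = -36

-36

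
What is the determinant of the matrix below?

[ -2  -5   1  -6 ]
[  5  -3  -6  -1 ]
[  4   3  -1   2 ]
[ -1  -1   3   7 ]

Expand along row 1:
  + (-2) · M_11   where M_11 = det([-3 -6 -1; 3 -1 2; -1 3 7]) = 169
  − (-5) · M_12   where M_12 = det([5 -6 -1; 4 -1 2; -1 3 7]) = 104
  + (1) · M_13   where M_13 = det([5 -3 -1; 4 3 2; -1 -1 7]) = 206
  − (-6) · M_14   where M_14 = det([5 -3 -6; 4 3 -1; -1 -1 3]) = 79
det = (+1)·(-2)·(169) + (-1)·(-5)·(104) + (+1)·(1)·(206) + (-1)·(-6)·(79) = 862

The determinant is 862.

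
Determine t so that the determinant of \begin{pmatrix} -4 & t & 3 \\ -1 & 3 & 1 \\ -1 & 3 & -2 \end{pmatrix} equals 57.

-7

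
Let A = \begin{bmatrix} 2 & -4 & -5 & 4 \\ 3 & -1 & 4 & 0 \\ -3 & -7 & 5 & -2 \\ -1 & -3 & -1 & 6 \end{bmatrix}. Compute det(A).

Expand along row 2 (it has 1 zero):
  − (3) · M_21   where M_21 = det([-4 -5 4; -7 5 -2; -3 -1 6]) = -264
  + (-1) · M_22   where M_22 = det([2 -5 4; -3 5 -2; -1 -1 6]) = -12
  − (4) · M_23   where M_23 = det([2 -4 4; -3 -7 -2; -1 -3 6]) = -168
det = (-1)·(3)·(-264) + (+1)·(-1)·(-12) + (-1)·(4)·(-168) = 1476

1476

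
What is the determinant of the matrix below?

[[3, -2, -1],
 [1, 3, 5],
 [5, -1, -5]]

-74

Expand along row 1:
  + 3 · |3 5; -1 -5| = 3·(-15 − (-5)) = -30
  − (-2) · |1 5; 5 -5| = −(-2)·(-5 − 25) = -60
  + (-1) · |1 3; 5 -1| = (-1)·(-1 − 15) = 16
Sum: (-30) + (-60) + (16) = -74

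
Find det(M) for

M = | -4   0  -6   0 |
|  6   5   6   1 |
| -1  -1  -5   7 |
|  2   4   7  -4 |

Expand along row 1 (it has 2 zeros):
  + (-4) · M_11   where M_11 = det([5 6 1; -1 -5 7; 4 7 -4]) = 12
  + (-6) · M_13   where M_13 = det([6 5 1; -1 -1 7; 2 4 -4]) = -96
det = (+1)·(-4)·(12) + (+1)·(-6)·(-96) = 528

528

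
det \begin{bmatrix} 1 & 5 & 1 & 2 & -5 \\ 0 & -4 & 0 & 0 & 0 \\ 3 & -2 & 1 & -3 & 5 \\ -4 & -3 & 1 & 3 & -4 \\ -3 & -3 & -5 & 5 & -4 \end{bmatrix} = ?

-572

Expand along row 2 (it has 4 zeros):
  + (-4) · M_22   where M_22 = det([1 1 2 -5; 3 1 -3 5; -4 1 3 -4; -3 -5 5 -4]) = 143
det = (+1)·(-4)·(143) = -572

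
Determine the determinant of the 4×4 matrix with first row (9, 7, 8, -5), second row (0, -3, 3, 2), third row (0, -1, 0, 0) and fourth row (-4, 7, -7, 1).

Expand along row 3 (it has 3 zeros):
  − (-1) · M_32   where M_32 = det([9 8 -5; 0 3 2; -4 -7 1]) = 29
det = (-1)·(-1)·(29) = 29

29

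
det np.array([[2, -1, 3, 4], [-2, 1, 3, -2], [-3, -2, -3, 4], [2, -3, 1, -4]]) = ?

Expand along row 1:
  + (2) · M_11   where M_11 = det([1 3 -2; -2 -3 4; -3 1 -4]) = -30
  − (-1) · M_12   where M_12 = det([-2 3 -2; -3 -3 4; 2 1 -4]) = -34
  + (3) · M_13   where M_13 = det([-2 1 -2; -3 -2 4; 2 -3 -4]) = -70
  − (4) · M_14   where M_14 = det([-2 1 3; -3 -2 -3; 2 -3 1]) = 58
det = (+1)·(2)·(-30) + (-1)·(-1)·(-34) + (+1)·(3)·(-70) + (-1)·(4)·(58) = -536

The determinant is -536.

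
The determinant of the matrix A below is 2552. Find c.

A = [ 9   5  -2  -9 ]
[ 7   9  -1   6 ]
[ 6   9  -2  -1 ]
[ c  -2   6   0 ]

Expanding along the row containing c, det(A) is linear in c: det(A) = (-20)·c + (2392).
Set (-20)·c + (2392) = 2552  ⇒  (-20)·c = 160  ⇒  c = -8.

c = -8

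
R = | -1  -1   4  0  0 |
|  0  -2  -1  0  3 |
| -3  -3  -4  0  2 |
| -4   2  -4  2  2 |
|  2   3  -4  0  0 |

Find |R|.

|R| = -124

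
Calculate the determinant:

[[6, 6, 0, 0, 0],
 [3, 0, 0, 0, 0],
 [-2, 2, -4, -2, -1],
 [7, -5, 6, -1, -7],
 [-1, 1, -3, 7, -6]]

6714

The matrix is block lower-triangular with a 2×2 block and a 3×3 block on the diagonal, so its determinant equals the product of the determinants of the diagonal blocks.
det of the 2×2 block = -18
det of the 3×3 block = -373
det = (-18)·(-373) = 6714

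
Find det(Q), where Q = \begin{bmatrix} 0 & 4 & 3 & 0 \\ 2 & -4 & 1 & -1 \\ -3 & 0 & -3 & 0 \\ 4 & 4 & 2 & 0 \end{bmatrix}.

Expand along column 4 (it has 3 zeros):
  + (-1) · M_24   where M_24 = det([0 4 3; -3 0 -3; 4 4 2]) = -60
det = (+1)·(-1)·(-60) = 60

|Q| = 60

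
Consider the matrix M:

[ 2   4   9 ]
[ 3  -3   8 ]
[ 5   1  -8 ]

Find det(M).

|M| = 450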